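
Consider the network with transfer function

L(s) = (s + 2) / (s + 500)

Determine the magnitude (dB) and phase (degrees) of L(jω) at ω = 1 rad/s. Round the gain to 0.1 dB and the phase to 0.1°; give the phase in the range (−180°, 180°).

Substitute s = j1:
Numerator: (j1) + 2 = 2 + j1
Denominator: (j1) + 500 = 500 + j1
|N| = √(2² + 1²) ≈ 2.2361, ∠N ≈ 26.57°
|D| = √(500² + 1²) ≈ 500, ∠D ≈ 0.11°
|L| = 2.2361 / 500 ≈ 0.0044722
Gain = 20 log₁₀(0.0044722) ≈ -46.99 dB
∠L = 26.57° − 0.11° = 26.46°

-47.0 dB, 26.5°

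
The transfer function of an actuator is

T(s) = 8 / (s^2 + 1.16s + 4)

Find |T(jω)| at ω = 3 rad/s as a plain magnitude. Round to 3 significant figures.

At s = jω = j3:
quadratic: (j3)² + 1.16·j3 + 4 = -5 + j3.48 → |·| ≈ 6.0918, ∠ ≈ 145.16°
|T| = 8 / 6.0918 ≈ 1.3132

1.31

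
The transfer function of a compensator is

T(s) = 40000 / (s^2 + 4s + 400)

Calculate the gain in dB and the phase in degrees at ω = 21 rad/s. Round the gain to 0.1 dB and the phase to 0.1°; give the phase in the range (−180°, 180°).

At s = jω = j21:
quadratic: (j21)² + 4·j21 + 400 = -41 + j84 → |·| ≈ 93.472, ∠ ≈ 116.02°
|T| = 40000 / 93.472 ≈ 427.94
Gain = 20 log₁₀(427.94) ≈ 52.63 dB
∠T = 0.00° − 116.02° = -116.02°

52.6 dB, -116.0°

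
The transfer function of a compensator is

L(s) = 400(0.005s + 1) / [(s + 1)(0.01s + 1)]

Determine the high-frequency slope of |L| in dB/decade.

-20 dB/decade

Each pole contributes −20 dB/decade at high frequency; each zero contributes +20 dB/decade.
Net: 1 zero(s) − 2 pole(s) → -20 dB/decade.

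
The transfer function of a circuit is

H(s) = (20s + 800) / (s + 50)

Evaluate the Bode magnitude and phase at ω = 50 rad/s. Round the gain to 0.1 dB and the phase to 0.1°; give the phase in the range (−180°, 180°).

25.2 dB, 6.3°

Substitute s = j50:
Numerator: 20(j50) + 800 = 800 + j1000
Denominator: (j50) + 50 = 50 + j50
|N| = √(800² + 1000²) ≈ 1280.6, ∠N ≈ 51.34°
|D| = √(50² + 50²) ≈ 70.711, ∠D ≈ 45.00°
|H| = 1280.6 / 70.711 ≈ 18.11
Gain = 20 log₁₀(18.11) ≈ 25.16 dB
∠H = 51.34° − 45.00° = 6.34°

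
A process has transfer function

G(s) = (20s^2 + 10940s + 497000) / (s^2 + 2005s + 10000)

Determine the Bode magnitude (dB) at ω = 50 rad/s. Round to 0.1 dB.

16.9 dB

Substitute s = j50:
Numerator: 20(j50)^2 + 10940(j50) + 497000 = 447000 + j547000
Denominator: (j50)^2 + 2005(j50) + 10000 = 7500 + j100250
|N| = √(447000² + 547000²) ≈ 7.0641e+05, ∠N ≈ 50.74°
|D| = √(7500² + 100250²) ≈ 1.0053e+05, ∠D ≈ 85.72°
|G| = 7.0641e+05 / 1.0053e+05 ≈ 7.0269
Gain = 20 log₁₀(7.0269) ≈ 16.94 dB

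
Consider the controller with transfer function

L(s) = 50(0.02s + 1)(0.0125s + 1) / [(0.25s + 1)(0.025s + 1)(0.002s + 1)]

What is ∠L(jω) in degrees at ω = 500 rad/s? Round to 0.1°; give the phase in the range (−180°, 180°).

-54.8°

At ω = 500 rad/s:
zero (1 + j500·0.02) = 1 + j10 → |·| ≈ 10.05, ∠ ≈ 84.29°
zero (1 + j500·0.0125) = 1 + j6.25 → |·| ≈ 6.3295, ∠ ≈ 80.91°
pole (1 + j500·0.25) = 1 + j125 → |·| ≈ 125, ∠ ≈ 89.54°
pole (1 + j500·0.025) = 1 + j12.5 → |·| ≈ 12.54, ∠ ≈ 85.43°
pole (1 + j500·0.002) = 1 + j1 → |·| ≈ 1.4142, ∠ ≈ 45.00°
∠L = (84.29° + 80.91°) − (89.54° + 85.43° + 45.00°) = -54.77°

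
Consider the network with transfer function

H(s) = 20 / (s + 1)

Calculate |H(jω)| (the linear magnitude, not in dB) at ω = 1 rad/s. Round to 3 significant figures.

14.1

At s = jω = j1:
pole (s+1): 1 + j1 → |·| = √(1²+1²) = √2 ≈ 1.4142, ∠ = arctan(1/1) ≈ 45.00°
|H| = 20 / 1.4142 ≈ 14.142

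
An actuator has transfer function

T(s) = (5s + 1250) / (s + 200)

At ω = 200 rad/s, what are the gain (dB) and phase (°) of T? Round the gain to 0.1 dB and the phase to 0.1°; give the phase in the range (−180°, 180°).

Substitute s = j200:
Numerator: 5(j200) + 1250 = 1250 + j1000
Denominator: (j200) + 200 = 200 + j200
|N| = √(1250² + 1000²) ≈ 1600.8, ∠N ≈ 38.66°
|D| = √(200² + 200²) ≈ 282.84, ∠D ≈ 45.00°
|T| = 1600.8 / 282.84 ≈ 5.6597
Gain = 20 log₁₀(5.6597) ≈ 15.06 dB
∠T = 38.66° − 45.00° = -6.34°

15.1 dB, -6.3°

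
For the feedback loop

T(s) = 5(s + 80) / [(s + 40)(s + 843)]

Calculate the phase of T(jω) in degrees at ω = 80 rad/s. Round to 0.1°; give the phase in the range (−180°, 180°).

-23.9°

At s = jω = j80:
zero (s+80): 80 + j80 → |·| = √(80²+80²) = √12800 ≈ 113.14, ∠ = arctan(80/80) ≈ 45.00°
pole (s+40): 40 + j80 → |·| = √(40²+80²) = √8000 ≈ 89.443, ∠ = arctan(80/40) ≈ 63.43°
pole (s+843): 843 + j80 → |·| = √(843²+80²) = √717049 ≈ 846.79, ∠ = arctan(80/843) ≈ 5.42°
∠T = 45.00° − 68.85° = -23.85°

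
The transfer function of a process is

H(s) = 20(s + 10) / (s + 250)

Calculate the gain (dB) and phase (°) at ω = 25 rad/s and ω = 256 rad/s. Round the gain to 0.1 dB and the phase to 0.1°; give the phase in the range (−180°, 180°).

ω = 25: 6.6 dB, 62.5°; ω = 256: 23.1 dB, 42.1°

At s = jω = j25:
zero (s+10): 10 + j25 → |·| = √(10²+25²) = √725 ≈ 26.926, ∠ = arctan(25/10) ≈ 68.20°
pole (s+250): 250 + j25 → |·| = √(250²+25²) = √63125 ≈ 251.25, ∠ = arctan(25/250) ≈ 5.71°
|H| = 20 · 26.926 / 251.25 ≈ 2.1434
Gain = 20 log₁₀(2.1434) ≈ 6.62 dB
∠H = 68.20° − 5.71° = 62.49°

At s = jω = j256:
zero (s+10): 10 + j256 → |·| = √(10²+256²) = √65636 ≈ 256.2, ∠ = arctan(256/10) ≈ 87.76°
pole (s+250): 250 + j256 → |·| = √(250²+256²) = √128036 ≈ 357.82, ∠ = arctan(256/250) ≈ 45.68°
|H| = 20 · 256.2 / 357.82 ≈ 14.32
Gain = 20 log₁₀(14.32) ≈ 23.12 dB
∠H = 87.76° − 45.68° = 42.08°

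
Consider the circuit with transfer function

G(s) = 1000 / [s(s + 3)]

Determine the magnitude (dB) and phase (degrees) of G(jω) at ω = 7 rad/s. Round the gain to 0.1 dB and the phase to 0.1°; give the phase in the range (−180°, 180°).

At s = jω = j7:
pole (s+3): 3 + j7 → |·| = √(3²+7²) = √58 ≈ 7.6158, ∠ = arctan(7/3) ≈ 66.80°
pole at origin: |s| = 7, ∠ = 90.00° (in denominator)
|G| = 1000 / 53.311 ≈ 18.758
Gain = 20 log₁₀(18.758) ≈ 25.46 dB
∠G = 0.00° − 156.80° = -156.80°

25.5 dB, -156.8°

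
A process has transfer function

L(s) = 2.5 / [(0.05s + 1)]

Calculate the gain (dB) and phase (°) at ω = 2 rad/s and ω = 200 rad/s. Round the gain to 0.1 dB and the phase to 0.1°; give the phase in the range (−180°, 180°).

At ω = 2 rad/s:
pole (1 + j2·0.05) = 1 + j0.1 → |·| ≈ 1.005, ∠ ≈ 5.71°
|L| = 2.5 · 1 / (1.005) ≈ 2.4876
Gain = 20 log₁₀(2.4876) ≈ 7.92 dB
∠L = (0°) − (5.71°) = -5.71°

At ω = 200 rad/s:
pole (1 + j200·0.05) = 1 + j10 → |·| ≈ 10.05, ∠ ≈ 84.29°
|L| = 2.5 · 1 / (10.05) ≈ 0.24876
Gain = 20 log₁₀(0.24876) ≈ -12.08 dB
∠L = (0°) − (84.29°) = -84.29°

ω = 2: 7.9 dB, -5.7°; ω = 200: -12.1 dB, -84.3°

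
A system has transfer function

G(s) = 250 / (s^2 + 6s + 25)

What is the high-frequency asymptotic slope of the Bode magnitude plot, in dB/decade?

-40 dB/decade

Each pole contributes −20 dB/decade at high frequency; each zero contributes +20 dB/decade.
Net: 0 zero(s) − 2 pole(s) → -40 dB/decade.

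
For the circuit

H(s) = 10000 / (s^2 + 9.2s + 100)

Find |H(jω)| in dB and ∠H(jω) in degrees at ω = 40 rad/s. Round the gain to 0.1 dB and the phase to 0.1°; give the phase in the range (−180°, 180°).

At s = jω = j40:
quadratic: (j40)² + 9.2·j40 + 100 = -1500 + j368 → |·| ≈ 1544.5, ∠ ≈ 166.22°
|H| = 10000 / 1544.5 ≈ 6.4746
Gain = 20 log₁₀(6.4746) ≈ 16.22 dB
∠H = 0.00° − 166.22° = -166.22°

16.2 dB, -166.2°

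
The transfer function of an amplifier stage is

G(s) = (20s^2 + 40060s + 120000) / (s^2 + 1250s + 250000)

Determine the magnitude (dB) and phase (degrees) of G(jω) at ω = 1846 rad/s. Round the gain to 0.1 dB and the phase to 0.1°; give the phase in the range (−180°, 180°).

Substitute s = j1846:
Numerator: 20(j1846)^2 + 40060(j1846) + 120000 = -68034320 + j73950760
Denominator: (j1846)^2 + 1250(j1846) + 250000 = -3157716 + j2307500
|N| = √(68034320² + 73950760²) ≈ 1.0049e+08, ∠N ≈ 132.61°
|D| = √(3157716² + 2307500²) ≈ 3.911e+06, ∠D ≈ 143.84°
|G| = 1.0049e+08 / 3.911e+06 ≈ 25.694
Gain = 20 log₁₀(25.694) ≈ 28.20 dB
∠G = 132.61° − 143.84° = -11.23°

28.2 dB, -11.2°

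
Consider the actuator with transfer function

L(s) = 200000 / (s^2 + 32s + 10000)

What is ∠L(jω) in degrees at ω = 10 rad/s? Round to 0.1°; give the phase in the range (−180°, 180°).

-1.9°

At s = jω = j10:
quadratic: (j10)² + 32·j10 + 10000 = 9900 + j320 → |·| ≈ 9905.2, ∠ ≈ 1.85°
∠L = 0.00° − 1.85° = -1.85°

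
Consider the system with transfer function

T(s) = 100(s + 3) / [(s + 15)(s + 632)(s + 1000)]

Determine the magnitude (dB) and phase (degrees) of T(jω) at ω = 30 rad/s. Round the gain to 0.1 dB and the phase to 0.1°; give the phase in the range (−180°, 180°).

At s = jω = j30:
zero (s+3): 3 + j30 → |·| = √(3²+30²) = √909 ≈ 30.15, ∠ = arctan(30/3) ≈ 84.29°
pole (s+15): 15 + j30 → |·| = √(15²+30²) = √1125 ≈ 33.541, ∠ = arctan(30/15) ≈ 63.43°
pole (s+632): 632 + j30 → |·| = √(632²+30²) = √400324 ≈ 632.71, ∠ = arctan(30/632) ≈ 2.72°
pole (s+1000): 1000 + j30 → |·| = √(1000²+30²) = √1000900 ≈ 1000.4, ∠ = arctan(30/1000) ≈ 1.72°
|T| = 100 · 30.15 / 2.123e+07 ≈ 0.00014202
Gain = 20 log₁₀(0.00014202) ≈ -76.95 dB
∠T = 84.29° − 67.87° = 16.42°

-77.0 dB, 16.4°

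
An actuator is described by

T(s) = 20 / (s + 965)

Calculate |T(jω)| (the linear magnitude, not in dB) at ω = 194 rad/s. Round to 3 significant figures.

0.0203

At s = jω = j194:
pole (s+965): 965 + j194 → |·| = √(965²+194²) = √968861 ≈ 984.31, ∠ = arctan(194/965) ≈ 11.37°
|T| = 20 / 984.31 ≈ 0.020319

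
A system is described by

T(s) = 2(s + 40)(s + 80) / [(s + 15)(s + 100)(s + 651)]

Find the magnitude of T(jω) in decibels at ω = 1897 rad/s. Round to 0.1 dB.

At s = jω = j1897:
zero (s+40): 40 + j1897 → |·| = √(40²+1897²) = √3600209 ≈ 1897.4, ∠ = arctan(1897/40) ≈ 88.79°
zero (s+80): 80 + j1897 → |·| = √(80²+1897²) = √3605009 ≈ 1898.7, ∠ = arctan(1897/80) ≈ 87.59°
pole (s+15): 15 + j1897 → |·| = √(15²+1897²) = √3598834 ≈ 1897.1, ∠ = arctan(1897/15) ≈ 89.55°
pole (s+100): 100 + j1897 → |·| = √(100²+1897²) = √3608609 ≈ 1899.6, ∠ = arctan(1897/100) ≈ 86.98°
pole (s+651): 651 + j1897 → |·| = √(651²+1897²) = √4022410 ≈ 2005.6, ∠ = arctan(1897/651) ≈ 71.06°
|T| = 2 · 3.6026e+06 / 7.2276e+09 ≈ 0.0009969
Gain = 20 log₁₀(0.0009969) ≈ -60.03 dB

-60.0 dB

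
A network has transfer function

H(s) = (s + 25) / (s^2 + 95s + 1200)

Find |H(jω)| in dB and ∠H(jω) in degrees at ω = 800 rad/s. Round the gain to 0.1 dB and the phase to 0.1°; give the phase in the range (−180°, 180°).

Substitute s = j800:
Numerator: (j800) + 25 = 25 + j800
Denominator: (j800)^2 + 95(j800) + 1200 = -638800 + j76000
|N| = √(25² + 800²) ≈ 800.39, ∠N ≈ 88.21°
|D| = √(638800² + 76000²) ≈ 6.4331e+05, ∠D ≈ 173.22°
|H| = 800.39 / 6.4331e+05 ≈ 0.0012442
Gain = 20 log₁₀(0.0012442) ≈ -58.10 dB
∠H = 88.21° − 173.22° = -85.01°

-58.1 dB, -85.0°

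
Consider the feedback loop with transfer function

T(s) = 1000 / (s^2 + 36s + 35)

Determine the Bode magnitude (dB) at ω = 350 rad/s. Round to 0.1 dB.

Substitute s = j350:
Numerator: 1000 = 1000 + j0
Denominator: (j350)^2 + 36(j350) + 35 = -122465 + j12600
|N| = √(1000² + 0²) ≈ 1000, ∠N ≈ 0.00°
|D| = √(122465² + 12600²) ≈ 1.2311e+05, ∠D ≈ 174.13°
|T| = 1000 / 1.2311e+05 ≈ 0.0081228
Gain = 20 log₁₀(0.0081228) ≈ -41.81 dB

-41.8 dB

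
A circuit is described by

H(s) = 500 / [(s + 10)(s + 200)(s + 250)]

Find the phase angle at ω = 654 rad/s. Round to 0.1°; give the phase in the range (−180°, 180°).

At s = jω = j654:
pole (s+10): 10 + j654 → |·| = √(10²+654²) = √427816 ≈ 654.08, ∠ = arctan(654/10) ≈ 89.12°
pole (s+200): 200 + j654 → |·| = √(200²+654²) = √467716 ≈ 683.9, ∠ = arctan(654/200) ≈ 73.00°
pole (s+250): 250 + j654 → |·| = √(250²+654²) = √490216 ≈ 700.15, ∠ = arctan(654/250) ≈ 69.08°
∠H = 0.00° − 231.20° = -231.20° ≡ 128.80° (principal value)

128.8°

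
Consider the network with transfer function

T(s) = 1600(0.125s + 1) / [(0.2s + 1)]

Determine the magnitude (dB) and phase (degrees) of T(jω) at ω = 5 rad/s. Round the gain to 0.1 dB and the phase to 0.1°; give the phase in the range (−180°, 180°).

At ω = 5 rad/s:
zero (1 + j5·0.125) = 1 + j0.625 → |·| ≈ 1.1792, ∠ ≈ 32.01°
pole (1 + j5·0.2) = 1 + j1 → |·| ≈ 1.4142, ∠ ≈ 45.00°
|T| = 1600 · 1.1792 / (1.4142) ≈ 1334.1
Gain = 20 log₁₀(1334.1) ≈ 62.50 dB
∠T = (32.01°) − (45.00°) = -12.99°

62.5 dB, -13.0°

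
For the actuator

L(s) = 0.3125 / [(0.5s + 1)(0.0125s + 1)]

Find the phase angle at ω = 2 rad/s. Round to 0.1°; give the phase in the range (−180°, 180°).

At ω = 2 rad/s:
pole (1 + j2·0.5) = 1 + j1 → |·| ≈ 1.4142, ∠ ≈ 45.00°
pole (1 + j2·0.0125) = 1 + j0.025 → |·| ≈ 1.0003, ∠ ≈ 1.43°
∠L = (0°) − (45.00° + 1.43°) = -46.43°

-46.4°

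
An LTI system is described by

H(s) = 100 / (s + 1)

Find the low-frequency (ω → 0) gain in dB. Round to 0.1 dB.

H(0) = 100 / 1 = 100
20 log₁₀(100) ≈ 40.00 dB

40.0 dB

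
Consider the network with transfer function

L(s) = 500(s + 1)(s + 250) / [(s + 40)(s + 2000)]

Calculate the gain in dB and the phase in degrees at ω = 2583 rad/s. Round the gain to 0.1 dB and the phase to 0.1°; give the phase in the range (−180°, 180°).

At s = jω = j2583:
zero (s+1): 1 + j2583 → |·| = √(1²+2583²) = √6671890 ≈ 2583, ∠ = arctan(2583/1) ≈ 89.98°
zero (s+250): 250 + j2583 → |·| = √(250²+2583²) = √6734389 ≈ 2595.1, ∠ = arctan(2583/250) ≈ 84.47°
pole (s+40): 40 + j2583 → |·| = √(40²+2583²) = √6673489 ≈ 2583.3, ∠ = arctan(2583/40) ≈ 89.11°
pole (s+2000): 2000 + j2583 → |·| = √(2000²+2583²) = √10671889 ≈ 3266.8, ∠ = arctan(2583/2000) ≈ 52.25°
|L| = 500 · 6.7031e+06 / 8.4391e+06 ≈ 397.15
Gain = 20 log₁₀(397.15) ≈ 51.98 dB
∠L = 174.45° − 141.36° = 33.09°

52.0 dB, 33.1°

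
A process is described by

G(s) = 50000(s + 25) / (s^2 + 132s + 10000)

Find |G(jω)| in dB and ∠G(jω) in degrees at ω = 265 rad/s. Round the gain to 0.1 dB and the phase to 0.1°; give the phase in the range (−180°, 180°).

45.6 dB, -65.2°

At s = jω = j265:
zero (s+25): 25 + j265 → |·| = √(25²+265²) = √70850 ≈ 266.18, ∠ = arctan(265/25) ≈ 84.61°
quadratic: (j265)² + 132·j265 + 10000 = -60225 + j34980 → |·| ≈ 69647, ∠ ≈ 149.85°
|G| = 50000 · 266.18 / 69647 ≈ 191.09
Gain = 20 log₁₀(191.09) ≈ 45.62 dB
∠G = 84.61° − 149.85° = -65.24°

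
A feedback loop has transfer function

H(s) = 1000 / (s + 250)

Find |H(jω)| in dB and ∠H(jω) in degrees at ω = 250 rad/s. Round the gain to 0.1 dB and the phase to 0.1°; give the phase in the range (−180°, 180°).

At s = jω = j250:
pole (s+250): 250 + j250 → |·| = √(250²+250²) = √125000 ≈ 353.55, ∠ = arctan(250/250) ≈ 45.00°
|H| = 1000 / 353.55 ≈ 2.8285
Gain = 20 log₁₀(2.8285) ≈ 9.03 dB
∠H = 0.00° − 45.00° = -45.00°

9.0 dB, -45.0°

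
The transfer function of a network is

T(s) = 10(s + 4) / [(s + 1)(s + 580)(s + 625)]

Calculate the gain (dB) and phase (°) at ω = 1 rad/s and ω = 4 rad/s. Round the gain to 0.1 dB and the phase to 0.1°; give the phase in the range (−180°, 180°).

ω = 1: -81.9 dB, -31.2°; ω = 4: -88.4 dB, -31.7°

At s = jω = j1:
zero (s+4): 4 + j1 → |·| = √(4²+1²) = √17 ≈ 4.1231, ∠ = arctan(1/4) ≈ 14.04°
pole (s+1): 1 + j1 → |·| = √(1²+1²) = √2 ≈ 1.4142, ∠ = arctan(1/1) ≈ 45.00°
pole (s+580): 580 + j1 → |·| = √(580²+1²) = √336401 ≈ 580, ∠ = arctan(1/580) ≈ 0.10°
pole (s+625): 625 + j1 → |·| = √(625²+1²) = √390626 ≈ 625, ∠ = arctan(1/625) ≈ 0.09°
|T| = 10 · 4.1231 / 5.1265e+05 ≈ 8.0427e-05
Gain = 20 log₁₀(8.0427e-05) ≈ -81.89 dB
∠T = 14.04° − 45.19° = -31.15°

At s = jω = j4:
zero (s+4): 4 + j4 → |·| = √(4²+4²) = √32 ≈ 5.6569, ∠ = arctan(4/4) ≈ 45.00°
pole (s+1): 1 + j4 → |·| = √(1²+4²) = √17 ≈ 4.1231, ∠ = arctan(4/1) ≈ 75.96°
pole (s+580): 580 + j4 → |·| = √(580²+4²) = √336416 ≈ 580.01, ∠ = arctan(4/580) ≈ 0.40°
pole (s+625): 625 + j4 → |·| = √(625²+4²) = √390641 ≈ 625.01, ∠ = arctan(4/625) ≈ 0.37°
|T| = 10 · 5.6569 / 1.4947e+06 ≈ 3.7846e-05
Gain = 20 log₁₀(3.7846e-05) ≈ -88.44 dB
∠T = 45.00° − 76.73° = -31.73°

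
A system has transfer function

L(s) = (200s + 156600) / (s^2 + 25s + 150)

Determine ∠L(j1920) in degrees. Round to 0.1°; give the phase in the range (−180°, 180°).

Substitute s = j1920:
Numerator: 200(j1920) + 156600 = 156600 + j384000
Denominator: (j1920)^2 + 25(j1920) + 150 = -3686250 + j48000
|N| = √(156600² + 384000²) ≈ 4.147e+05, ∠N ≈ 67.81°
|D| = √(3686250² + 48000²) ≈ 3.6866e+06, ∠D ≈ 179.25°
∠L = 67.81° − 179.25° = -111.44°

-111.4°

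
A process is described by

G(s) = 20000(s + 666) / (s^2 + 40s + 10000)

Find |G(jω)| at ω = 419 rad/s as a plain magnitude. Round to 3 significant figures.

At s = jω = j419:
zero (s+666): 666 + j419 → |·| = √(666²+419²) = √619117 ≈ 786.84, ∠ = arctan(419/666) ≈ 32.18°
quadratic: (j419)² + 40·j419 + 10000 = -165561 + j16760 → |·| ≈ 1.6641e+05, ∠ ≈ 174.22°
|G| = 20000 · 786.84 / 1.6641e+05 ≈ 94.566

94.6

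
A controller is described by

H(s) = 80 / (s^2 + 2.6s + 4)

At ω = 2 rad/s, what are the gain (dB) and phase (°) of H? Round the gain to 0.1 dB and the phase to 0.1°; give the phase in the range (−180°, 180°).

23.7 dB, -90.0°

At s = jω = j2:
quadratic: (j2)² + 2.6·j2 + 4 = 0 + j5.2 → |·| ≈ 5.2, ∠ ≈ 90.00°
|H| = 80 / 5.2 ≈ 15.385
Gain = 20 log₁₀(15.385) ≈ 23.74 dB
∠H = 0.00° − 90.00° = -90.00°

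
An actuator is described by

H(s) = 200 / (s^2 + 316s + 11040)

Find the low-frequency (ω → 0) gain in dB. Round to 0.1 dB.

-34.8 dB

H(0) = 200 / 11040 ≈ 0.018116
20 log₁₀(0.018116) ≈ -34.84 dB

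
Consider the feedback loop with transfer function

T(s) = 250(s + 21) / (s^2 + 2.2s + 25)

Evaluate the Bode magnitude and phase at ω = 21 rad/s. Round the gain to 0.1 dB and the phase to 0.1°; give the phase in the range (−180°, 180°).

25.0 dB, -128.7°

At s = jω = j21:
zero (s+21): 21 + j21 → |·| = √(21²+21²) = √882 ≈ 29.698, ∠ = arctan(21/21) ≈ 45.00°
quadratic: (j21)² + 2.2·j21 + 25 = -416 + j46.2 → |·| ≈ 418.56, ∠ ≈ 173.66°
|T| = 250 · 29.698 / 418.56 ≈ 17.738
Gain = 20 log₁₀(17.738) ≈ 24.98 dB
∠T = 45.00° − 173.66° = -128.66°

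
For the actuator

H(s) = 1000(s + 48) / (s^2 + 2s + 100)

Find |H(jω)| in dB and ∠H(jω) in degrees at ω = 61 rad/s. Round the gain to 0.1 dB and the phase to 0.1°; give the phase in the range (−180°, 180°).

At s = jω = j61:
zero (s+48): 48 + j61 → |·| = √(48²+61²) = √6025 ≈ 77.621, ∠ = arctan(61/48) ≈ 51.80°
quadratic: (j61)² + 2·j61 + 100 = -3621 + j122 → |·| ≈ 3623.1, ∠ ≈ 178.07°
|H| = 1000 · 77.621 / 3623.1 ≈ 21.424
Gain = 20 log₁₀(21.424) ≈ 26.62 dB
∠H = 51.80° − 178.07° = -126.27°

26.6 dB, -126.3°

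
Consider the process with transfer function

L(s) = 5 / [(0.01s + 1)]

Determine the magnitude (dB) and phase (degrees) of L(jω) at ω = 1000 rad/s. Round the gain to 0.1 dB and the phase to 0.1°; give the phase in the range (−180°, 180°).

At ω = 1000 rad/s:
pole (1 + j1000·0.01) = 1 + j10 → |·| ≈ 10.05, ∠ ≈ 84.29°
|L| = 5 · 1 / (10.05) ≈ 0.49751
Gain = 20 log₁₀(0.49751) ≈ -6.06 dB
∠L = (0°) − (84.29°) = -84.29°

-6.1 dB, -84.3°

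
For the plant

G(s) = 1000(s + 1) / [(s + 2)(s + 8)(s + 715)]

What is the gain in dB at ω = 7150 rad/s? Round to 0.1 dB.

At s = jω = j7150:
zero (s+1): 1 + j7150 → |·| = √(1²+7150²) = √51122501 ≈ 7150, ∠ = arctan(7150/1) ≈ 89.99°
pole (s+2): 2 + j7150 → |·| = √(2²+7150²) = √51122504 ≈ 7150, ∠ = arctan(7150/2) ≈ 89.98°
pole (s+8): 8 + j7150 → |·| = √(8²+7150²) = √51122564 ≈ 7150, ∠ = arctan(7150/8) ≈ 89.94°
pole (s+715): 715 + j7150 → |·| = √(715²+7150²) = √51633725 ≈ 7185.7, ∠ = arctan(7150/715) ≈ 84.29°
|G| = 1000 · 7150 / 3.6735e+11 ≈ 1.9464e-05
Gain = 20 log₁₀(1.9464e-05) ≈ -94.22 dB

-94.2 dB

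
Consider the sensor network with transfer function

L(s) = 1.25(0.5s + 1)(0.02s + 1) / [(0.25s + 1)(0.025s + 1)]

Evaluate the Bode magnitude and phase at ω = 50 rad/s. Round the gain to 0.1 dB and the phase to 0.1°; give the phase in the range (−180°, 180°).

6.9 dB, -4.1°

At ω = 50 rad/s:
zero (1 + j50·0.5) = 1 + j25 → |·| ≈ 25.02, ∠ ≈ 87.71°
zero (1 + j50·0.02) = 1 + j1 → |·| ≈ 1.4142, ∠ ≈ 45.00°
pole (1 + j50·0.25) = 1 + j12.5 → |·| ≈ 12.54, ∠ ≈ 85.43°
pole (1 + j50·0.025) = 1 + j1.25 → |·| ≈ 1.6008, ∠ ≈ 51.34°
|L| = 1.25 · 25.02 · 1.4142 / (12.54 · 1.6008) ≈ 2.2033
Gain = 20 log₁₀(2.2033) ≈ 6.86 dB
∠L = (87.71° + 45.00°) − (85.43° + 51.34°) = -4.06°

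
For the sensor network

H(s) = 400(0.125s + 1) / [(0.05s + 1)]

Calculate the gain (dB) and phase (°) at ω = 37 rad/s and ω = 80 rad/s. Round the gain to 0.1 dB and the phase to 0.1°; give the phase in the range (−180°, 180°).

At ω = 37 rad/s:
zero (1 + j37·0.125) = 1 + j4.625 → |·| ≈ 4.7319, ∠ ≈ 77.80°
pole (1 + j37·0.05) = 1 + j1.85 → |·| ≈ 2.103, ∠ ≈ 61.61°
|H| = 400 · 4.7319 / (2.103) ≈ 900.03
Gain = 20 log₁₀(900.03) ≈ 59.09 dB
∠H = (77.80°) − (61.61°) = 16.19°

At ω = 80 rad/s:
zero (1 + j80·0.125) = 1 + j10 → |·| ≈ 10.05, ∠ ≈ 84.29°
pole (1 + j80·0.05) = 1 + j4 → |·| ≈ 4.1231, ∠ ≈ 75.96°
|H| = 400 · 10.05 / (4.1231) ≈ 974.99
Gain = 20 log₁₀(974.99) ≈ 59.78 dB
∠H = (84.29°) − (75.96°) = 8.33°

ω = 37: 59.1 dB, 16.2°; ω = 80: 59.8 dB, 8.3°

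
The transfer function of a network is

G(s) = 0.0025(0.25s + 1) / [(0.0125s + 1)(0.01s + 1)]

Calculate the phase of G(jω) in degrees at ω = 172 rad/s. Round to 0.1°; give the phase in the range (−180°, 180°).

-36.2°

At ω = 172 rad/s:
zero (1 + j172·0.25) = 1 + j43 → |·| ≈ 43.012, ∠ ≈ 88.67°
pole (1 + j172·0.0125) = 1 + j2.15 → |·| ≈ 2.3712, ∠ ≈ 65.06°
pole (1 + j172·0.01) = 1 + j1.72 → |·| ≈ 1.9896, ∠ ≈ 59.83°
∠G = (88.67°) − (65.06° + 59.83°) = -36.22°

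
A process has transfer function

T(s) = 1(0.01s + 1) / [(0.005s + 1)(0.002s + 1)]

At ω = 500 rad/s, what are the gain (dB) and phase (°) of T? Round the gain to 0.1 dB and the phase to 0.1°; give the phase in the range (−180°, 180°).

2.5 dB, -34.5°

At ω = 500 rad/s:
zero (1 + j500·0.01) = 1 + j5 → |·| ≈ 5.099, ∠ ≈ 78.69°
pole (1 + j500·0.005) = 1 + j2.5 → |·| ≈ 2.6926, ∠ ≈ 68.20°
pole (1 + j500·0.002) = 1 + j1 → |·| ≈ 1.4142, ∠ ≈ 45.00°
|T| = 1 · 5.099 / (2.6926 · 1.4142) ≈ 1.3391
Gain = 20 log₁₀(1.3391) ≈ 2.54 dB
∠T = (78.69°) − (68.20° + 45.00°) = -34.51°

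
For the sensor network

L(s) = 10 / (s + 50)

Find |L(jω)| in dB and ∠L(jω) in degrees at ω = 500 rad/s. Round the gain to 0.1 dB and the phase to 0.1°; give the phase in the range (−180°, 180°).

Substitute s = j500:
Numerator: 10 = 10 + j0
Denominator: (j500) + 50 = 50 + j500
|N| = √(10² + 0²) ≈ 10, ∠N ≈ 0.00°
|D| = √(50² + 500²) ≈ 502.49, ∠D ≈ 84.29°
|L| = 10 / 502.49 ≈ 0.019901
Gain = 20 log₁₀(0.019901) ≈ -34.02 dB
∠L = 0.00° − 84.29° = -84.29°

-34.0 dB, -84.3°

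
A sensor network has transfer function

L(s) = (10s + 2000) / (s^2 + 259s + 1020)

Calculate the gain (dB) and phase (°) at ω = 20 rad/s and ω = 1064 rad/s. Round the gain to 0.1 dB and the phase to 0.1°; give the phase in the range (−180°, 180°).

ω = 20: -8.3 dB, -77.5°; ω = 1064: -40.6 dB, -87.0°

Substitute s = j20:
Numerator: 10(j20) + 2000 = 2000 + j200
Denominator: (j20)^2 + 259(j20) + 1020 = 620 + j5180
|N| = √(2000² + 200²) ≈ 2010, ∠N ≈ 5.71°
|D| = √(620² + 5180²) ≈ 5217, ∠D ≈ 83.17°
|L| = 2010 / 5217 ≈ 0.38528
Gain = 20 log₁₀(0.38528) ≈ -8.28 dB
∠L = 5.71° − 83.17° = -77.46°

Substitute s = j1064:
Numerator: 10(j1064) + 2000 = 2000 + j10640
Denominator: (j1064)^2 + 259(j1064) + 1020 = -1131076 + j275576
|N| = √(2000² + 10640²) ≈ 10826, ∠N ≈ 79.35°
|D| = √(1131076² + 275576²) ≈ 1.1642e+06, ∠D ≈ 166.31°
|L| = 10826 / 1.1642e+06 ≈ 0.0092991
Gain = 20 log₁₀(0.0092991) ≈ -40.63 dB
∠L = 79.35° − 166.31° = -86.96°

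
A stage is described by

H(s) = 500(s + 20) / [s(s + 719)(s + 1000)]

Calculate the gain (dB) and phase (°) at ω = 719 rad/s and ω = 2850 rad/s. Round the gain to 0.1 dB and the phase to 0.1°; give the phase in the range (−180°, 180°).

At s = jω = j719:
zero (s+20): 20 + j719 → |·| = √(20²+719²) = √517361 ≈ 719.28, ∠ = arctan(719/20) ≈ 88.41°
pole (s+719): 719 + j719 → |·| = √(719²+719²) = √1033922 ≈ 1016.8, ∠ = arctan(719/719) ≈ 45.00°
pole (s+1000): 1000 + j719 → |·| = √(1000²+719²) = √1516961 ≈ 1231.6, ∠ = arctan(719/1000) ≈ 35.72°
pole at origin: |s| = 719, ∠ = 90.00° (in denominator)
|H| = 500 · 719.28 / 9.004e+08 ≈ 0.00039942
Gain = 20 log₁₀(0.00039942) ≈ -67.97 dB
∠H = 88.41° − 170.72° = -82.31°

At s = jω = j2850:
zero (s+20): 20 + j2850 → |·| = √(20²+2850²) = √8122900 ≈ 2850.1, ∠ = arctan(2850/20) ≈ 89.60°
pole (s+719): 719 + j2850 → |·| = √(719²+2850²) = √8639461 ≈ 2939.3, ∠ = arctan(2850/719) ≈ 75.84°
pole (s+1000): 1000 + j2850 → |·| = √(1000²+2850²) = √9122500 ≈ 3020.3, ∠ = arctan(2850/1000) ≈ 70.67°
pole at origin: |s| = 2850, ∠ = 90.00° (in denominator)
|H| = 500 · 2850.1 / 2.5301e+10 ≈ 5.6324e-05
Gain = 20 log₁₀(5.6324e-05) ≈ -84.99 dB
∠H = 89.60° − 236.51° = -146.91°

ω = 719: -68.0 dB, -82.3°; ω = 2850: -85.0 dB, -146.9°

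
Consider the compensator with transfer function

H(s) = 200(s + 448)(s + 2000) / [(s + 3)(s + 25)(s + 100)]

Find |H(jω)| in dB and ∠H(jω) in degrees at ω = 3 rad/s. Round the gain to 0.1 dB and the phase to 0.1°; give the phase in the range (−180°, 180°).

84.5 dB, -53.1°

At s = jω = j3:
zero (s+448): 448 + j3 → |·| = √(448²+3²) = √200713 ≈ 448.01, ∠ = arctan(3/448) ≈ 0.38°
zero (s+2000): 2000 + j3 → |·| = √(2000²+3²) = √4000009 ≈ 2000, ∠ = arctan(3/2000) ≈ 0.09°
pole (s+3): 3 + j3 → |·| = √(3²+3²) = √18 ≈ 4.2426, ∠ = arctan(3/3) ≈ 45.00°
pole (s+25): 25 + j3 → |·| = √(25²+3²) = √634 ≈ 25.179, ∠ = arctan(3/25) ≈ 6.84°
pole (s+100): 100 + j3 → |·| = √(100²+3²) = √10009 ≈ 100.04, ∠ = arctan(3/100) ≈ 1.72°
|H| = 200 · 8.9602e+05 / 10687 ≈ 16768
Gain = 20 log₁₀(16768) ≈ 84.49 dB
∠H = 0.47° − 53.56° = -53.09°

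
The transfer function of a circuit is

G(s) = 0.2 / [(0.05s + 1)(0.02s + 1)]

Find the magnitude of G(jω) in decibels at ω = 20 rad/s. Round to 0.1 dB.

-17.6 dB

At ω = 20 rad/s:
pole (1 + j20·0.05) = 1 + j1 → |·| ≈ 1.4142, ∠ ≈ 45.00°
pole (1 + j20·0.02) = 1 + j0.4 → |·| ≈ 1.077, ∠ ≈ 21.80°
|G| = 0.2 · 1 / (1.4142 · 1.077) ≈ 0.13131
Gain = 20 log₁₀(0.13131) ≈ -17.63 dB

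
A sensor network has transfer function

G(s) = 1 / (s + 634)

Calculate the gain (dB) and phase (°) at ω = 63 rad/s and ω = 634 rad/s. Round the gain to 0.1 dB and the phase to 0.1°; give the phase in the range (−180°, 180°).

Substitute s = j63:
Numerator: 1 = 1 + j0
Denominator: (j63) + 634 = 634 + j63
|N| = √(1² + 0²) ≈ 1, ∠N ≈ 0.00°
|D| = √(634² + 63²) ≈ 637.12, ∠D ≈ 5.67°
|G| = 1 / 637.12 ≈ 0.0015696
Gain = 20 log₁₀(0.0015696) ≈ -56.08 dB
∠G = 0.00° − 5.67° = -5.67°

Substitute s = j634:
Numerator: 1 = 1 + j0
Denominator: (j634) + 634 = 634 + j634
|N| = √(1² + 0²) ≈ 1, ∠N ≈ 0.00°
|D| = √(634² + 634²) ≈ 896.61, ∠D ≈ 45.00°
|G| = 1 / 896.61 ≈ 0.0011153
Gain = 20 log₁₀(0.0011153) ≈ -59.05 dB
∠G = 0.00° − 45.00° = -45.00°

ω = 63: -56.1 dB, -5.7°; ω = 634: -59.1 dB, -45.0°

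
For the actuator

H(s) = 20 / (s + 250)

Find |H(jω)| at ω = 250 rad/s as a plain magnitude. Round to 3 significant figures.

0.0566

Substitute s = j250:
Numerator: 20 = 20 + j0
Denominator: (j250) + 250 = 250 + j250
|N| = √(20² + 0²) ≈ 20, ∠N ≈ 0.00°
|D| = √(250² + 250²) ≈ 353.55, ∠D ≈ 45.00°
|H| = 20 / 353.55 ≈ 0.056569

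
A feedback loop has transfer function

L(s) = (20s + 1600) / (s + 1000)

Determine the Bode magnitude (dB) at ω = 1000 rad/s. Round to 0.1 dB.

23.0 dB

Substitute s = j1000:
Numerator: 20(j1000) + 1600 = 1600 + j20000
Denominator: (j1000) + 1000 = 1000 + j1000
|N| = √(1600² + 20000²) ≈ 20064, ∠N ≈ 85.43°
|D| = √(1000² + 1000²) ≈ 1414.2, ∠D ≈ 45.00°
|L| = 20064 / 1414.2 ≈ 14.188
Gain = 20 log₁₀(14.188) ≈ 23.04 dB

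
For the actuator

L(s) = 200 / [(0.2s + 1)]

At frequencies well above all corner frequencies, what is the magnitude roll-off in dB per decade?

Each pole contributes −20 dB/decade at high frequency; each zero contributes +20 dB/decade.
Net: 0 zero(s) − 1 pole(s) → -20 dB/decade.

-20 dB/decade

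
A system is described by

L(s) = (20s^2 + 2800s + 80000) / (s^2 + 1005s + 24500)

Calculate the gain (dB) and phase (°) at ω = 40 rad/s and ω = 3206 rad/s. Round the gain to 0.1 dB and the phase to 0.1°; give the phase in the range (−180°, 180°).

ω = 40: 8.4 dB, 6.5°; ω = 3206: 25.6 dB, 14.9°

Substitute s = j40:
Numerator: 20(j40)^2 + 2800(j40) + 80000 = 48000 + j112000
Denominator: (j40)^2 + 1005(j40) + 24500 = 22900 + j40200
|N| = √(48000² + 112000²) ≈ 1.2185e+05, ∠N ≈ 66.80°
|D| = √(22900² + 40200²) ≈ 46265, ∠D ≈ 60.33°
|L| = 1.2185e+05 / 46265 ≈ 2.6337
Gain = 20 log₁₀(2.6337) ≈ 8.41 dB
∠L = 66.80° − 60.33° = 6.47°

Substitute s = j3206:
Numerator: 20(j3206)^2 + 2800(j3206) + 80000 = -205488720 + j8976800
Denominator: (j3206)^2 + 1005(j3206) + 24500 = -10253936 + j3222030
|N| = √(205488720² + 8976800²) ≈ 2.0568e+08, ∠N ≈ 177.50°
|D| = √(10253936² + 3222030²) ≈ 1.0748e+07, ∠D ≈ 162.56°
|L| = 2.0568e+08 / 1.0748e+07 ≈ 19.137
Gain = 20 log₁₀(19.137) ≈ 25.64 dB
∠L = 177.50° − 162.56° = 14.94°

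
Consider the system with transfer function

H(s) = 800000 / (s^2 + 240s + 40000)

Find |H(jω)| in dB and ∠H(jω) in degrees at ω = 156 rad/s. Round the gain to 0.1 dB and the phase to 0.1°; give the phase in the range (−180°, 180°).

At s = jω = j156:
quadratic: (j156)² + 240·j156 + 40000 = 15664 + j37440 → |·| ≈ 40585, ∠ ≈ 67.30°
|H| = 800000 / 40585 ≈ 19.712
Gain = 20 log₁₀(19.712) ≈ 25.89 dB
∠H = 0.00° − 67.30° = -67.30°

25.9 dB, -67.3°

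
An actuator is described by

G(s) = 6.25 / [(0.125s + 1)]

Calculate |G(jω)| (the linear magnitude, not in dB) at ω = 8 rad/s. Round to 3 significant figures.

At ω = 8 rad/s:
pole (1 + j8·0.125) = 1 + j1 → |·| ≈ 1.4142, ∠ ≈ 45.00°
|G| = 6.25 · 1 / (1.4142) ≈ 4.4195

4.42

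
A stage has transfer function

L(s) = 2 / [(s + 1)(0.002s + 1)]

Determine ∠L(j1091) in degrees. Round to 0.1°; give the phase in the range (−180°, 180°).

-155.3°

At ω = 1091 rad/s:
pole (1 + j1091·1) = 1 + j1091 → |·| ≈ 1091, ∠ ≈ 89.95°
pole (1 + j1091·0.002) = 1 + j2.182 → |·| ≈ 2.4002, ∠ ≈ 65.38°
∠L = (0°) − (89.95° + 65.38°) = -155.33°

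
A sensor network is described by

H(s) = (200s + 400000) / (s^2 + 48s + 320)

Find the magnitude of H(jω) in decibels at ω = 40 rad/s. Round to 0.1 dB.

44.8 dB

Substitute s = j40:
Numerator: 200(j40) + 400000 = 400000 + j8000
Denominator: (j40)^2 + 48(j40) + 320 = -1280 + j1920
|N| = √(400000² + 8000²) ≈ 4.0008e+05, ∠N ≈ 1.15°
|D| = √(1280² + 1920²) ≈ 2307.6, ∠D ≈ 123.69°
|H| = 4.0008e+05 / 2307.6 ≈ 173.37
Gain = 20 log₁₀(173.37) ≈ 44.78 dB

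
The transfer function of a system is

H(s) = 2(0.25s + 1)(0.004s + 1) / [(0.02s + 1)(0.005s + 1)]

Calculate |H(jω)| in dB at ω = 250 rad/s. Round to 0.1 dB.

26.7 dB

At ω = 250 rad/s:
zero (1 + j250·0.25) = 1 + j62.5 → |·| ≈ 62.508, ∠ ≈ 89.08°
zero (1 + j250·0.004) = 1 + j1 → |·| ≈ 1.4142, ∠ ≈ 45.00°
pole (1 + j250·0.02) = 1 + j5 → |·| ≈ 5.099, ∠ ≈ 78.69°
pole (1 + j250·0.005) = 1 + j1.25 → |·| ≈ 1.6008, ∠ ≈ 51.34°
|H| = 2 · 62.508 · 1.4142 / (5.099 · 1.6008) ≈ 21.66
Gain = 20 log₁₀(21.66) ≈ 26.71 dB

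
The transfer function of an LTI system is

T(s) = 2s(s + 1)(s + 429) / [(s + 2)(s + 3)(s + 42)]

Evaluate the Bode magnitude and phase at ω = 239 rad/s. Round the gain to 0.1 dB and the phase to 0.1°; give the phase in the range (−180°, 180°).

At s = jω = j239:
zero (s+1): 1 + j239 → |·| = √(1²+239²) = √57122 ≈ 239, ∠ = arctan(239/1) ≈ 89.76°
zero (s+429): 429 + j239 → |·| = √(429²+239²) = √241162 ≈ 491.08, ∠ = arctan(239/429) ≈ 29.12°
zero at origin: s = j239 → |·| = 239, ∠ = 90.00°
pole (s+2): 2 + j239 → |·| = √(2²+239²) = √57125 ≈ 239.01, ∠ = arctan(239/2) ≈ 89.52°
pole (s+3): 3 + j239 → |·| = √(3²+239²) = √57130 ≈ 239.02, ∠ = arctan(239/3) ≈ 89.28°
pole (s+42): 42 + j239 → |·| = √(42²+239²) = √58885 ≈ 242.66, ∠ = arctan(239/42) ≈ 80.03°
|T| = 2 · 2.8051e+07 / 1.3863e+07 ≈ 4.0469
Gain = 20 log₁₀(4.0469) ≈ 12.14 dB
∠T = 208.88° − 258.83° = -49.95°

12.1 dB, -50.0°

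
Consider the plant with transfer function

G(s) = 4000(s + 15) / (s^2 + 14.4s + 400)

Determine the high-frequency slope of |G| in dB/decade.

Each pole contributes −20 dB/decade at high frequency; each zero contributes +20 dB/decade.
Net: 1 zero(s) − 2 pole(s) → -20 dB/decade.

-20 dB/decade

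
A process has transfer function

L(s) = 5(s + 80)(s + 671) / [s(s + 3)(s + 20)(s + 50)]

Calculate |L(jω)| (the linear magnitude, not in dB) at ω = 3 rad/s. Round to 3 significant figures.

20.8

At s = jω = j3:
zero (s+80): 80 + j3 → |·| = √(80²+3²) = √6409 ≈ 80.056, ∠ = arctan(3/80) ≈ 2.15°
zero (s+671): 671 + j3 → |·| = √(671²+3²) = √450250 ≈ 671.01, ∠ = arctan(3/671) ≈ 0.26°
pole (s+3): 3 + j3 → |·| = √(3²+3²) = √18 ≈ 4.2426, ∠ = arctan(3/3) ≈ 45.00°
pole (s+20): 20 + j3 → |·| = √(20²+3²) = √409 ≈ 20.224, ∠ = arctan(3/20) ≈ 8.53°
pole (s+50): 50 + j3 → |·| = √(50²+3²) = √2509 ≈ 50.09, ∠ = arctan(3/50) ≈ 3.43°
pole at origin: |s| = 3, ∠ = 90.00° (in denominator)
|L| = 5 · 53718 / 12894 ≈ 20.831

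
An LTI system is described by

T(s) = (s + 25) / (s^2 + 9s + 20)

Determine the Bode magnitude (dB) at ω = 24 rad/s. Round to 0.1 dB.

-24.7 dB

Substitute s = j24:
Numerator: (j24) + 25 = 25 + j24
Denominator: (j24)^2 + 9(j24) + 20 = -556 + j216
|N| = √(25² + 24²) ≈ 34.655, ∠N ≈ 43.83°
|D| = √(556² + 216²) ≈ 596.48, ∠D ≈ 158.77°
|T| = 34.655 / 596.48 ≈ 0.058099
Gain = 20 log₁₀(0.058099) ≈ -24.72 dB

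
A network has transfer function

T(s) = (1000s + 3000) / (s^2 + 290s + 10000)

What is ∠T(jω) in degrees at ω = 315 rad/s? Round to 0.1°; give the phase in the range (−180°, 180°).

-44.9°

Substitute s = j315:
Numerator: 1000(j315) + 3000 = 3000 + j315000
Denominator: (j315)^2 + 290(j315) + 10000 = -89225 + j91350
|N| = √(3000² + 315000²) ≈ 3.1501e+05, ∠N ≈ 89.45°
|D| = √(89225² + 91350²) ≈ 1.2769e+05, ∠D ≈ 134.33°
∠T = 89.45° − 134.33° = -44.88°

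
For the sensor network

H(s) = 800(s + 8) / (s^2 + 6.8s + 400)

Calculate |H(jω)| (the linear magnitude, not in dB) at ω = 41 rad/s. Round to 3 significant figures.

25.5

At s = jω = j41:
zero (s+8): 8 + j41 → |·| = √(8²+41²) = √1745 ≈ 41.773, ∠ = arctan(41/8) ≈ 78.96°
quadratic: (j41)² + 6.8·j41 + 400 = -1281 + j278.8 → |·| ≈ 1311, ∠ ≈ 167.72°
|H| = 800 · 41.773 / 1311 ≈ 25.491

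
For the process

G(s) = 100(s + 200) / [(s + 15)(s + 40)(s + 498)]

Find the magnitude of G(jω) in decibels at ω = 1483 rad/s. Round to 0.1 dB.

At s = jω = j1483:
zero (s+200): 200 + j1483 → |·| = √(200²+1483²) = √2239289 ≈ 1496.4, ∠ = arctan(1483/200) ≈ 82.32°
pole (s+15): 15 + j1483 → |·| = √(15²+1483²) = √2199514 ≈ 1483.1, ∠ = arctan(1483/15) ≈ 89.42°
pole (s+40): 40 + j1483 → |·| = √(40²+1483²) = √2200889 ≈ 1483.5, ∠ = arctan(1483/40) ≈ 88.45°
pole (s+498): 498 + j1483 → |·| = √(498²+1483²) = √2447293 ≈ 1564.4, ∠ = arctan(1483/498) ≈ 71.44°
|G| = 100 · 1496.4 / 3.442e+09 ≈ 4.3475e-05
Gain = 20 log₁₀(4.3475e-05) ≈ -87.24 dB

-87.2 dB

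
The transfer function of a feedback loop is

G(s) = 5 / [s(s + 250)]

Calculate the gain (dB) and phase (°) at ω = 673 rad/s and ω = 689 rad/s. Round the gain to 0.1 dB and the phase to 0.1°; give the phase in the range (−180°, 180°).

ω = 673: -99.7 dB, -159.6°; ω = 689: -100.1 dB, -160.1°

At s = jω = j673:
pole (s+250): 250 + j673 → |·| = √(250²+673²) = √515429 ≈ 717.93, ∠ = arctan(673/250) ≈ 69.62°
pole at origin: |s| = 673, ∠ = 90.00° (in denominator)
|G| = 5 / 4.8317e+05 ≈ 1.0348e-05
Gain = 20 log₁₀(1.0348e-05) ≈ -99.70 dB
∠G = 0.00° − 159.62° = -159.62°

At s = jω = j689:
pole (s+250): 250 + j689 → |·| = √(250²+689²) = √537221 ≈ 732.95, ∠ = arctan(689/250) ≈ 70.06°
pole at origin: |s| = 689, ∠ = 90.00° (in denominator)
|G| = 5 / 5.05e+05 ≈ 9.901e-06
Gain = 20 log₁₀(9.901e-06) ≈ -100.09 dB
∠G = 0.00° − 160.06° = -160.06°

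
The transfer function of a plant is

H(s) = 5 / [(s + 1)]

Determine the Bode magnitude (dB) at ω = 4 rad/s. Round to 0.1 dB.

At ω = 4 rad/s:
pole (1 + j4·1) = 1 + j4 → |·| ≈ 4.1231, ∠ ≈ 75.96°
|H| = 5 · 1 / (4.1231) ≈ 1.2127
Gain = 20 log₁₀(1.2127) ≈ 1.68 dB

1.7 dB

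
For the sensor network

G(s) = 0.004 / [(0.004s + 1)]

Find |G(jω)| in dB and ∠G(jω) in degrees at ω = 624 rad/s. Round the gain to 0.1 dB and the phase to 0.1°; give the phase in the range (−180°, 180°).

-56.6 dB, -68.2°

At ω = 624 rad/s:
pole (1 + j624·0.004) = 1 + j2.496 → |·| ≈ 2.6889, ∠ ≈ 68.17°
|G| = 0.004 · 1 / (2.6889) ≈ 0.0014876
Gain = 20 log₁₀(0.0014876) ≈ -56.55 dB
∠G = (0°) − (68.17°) = -68.17°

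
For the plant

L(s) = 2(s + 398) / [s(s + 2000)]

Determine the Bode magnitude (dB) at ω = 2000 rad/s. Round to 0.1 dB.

At s = jω = j2000:
zero (s+398): 398 + j2000 → |·| = √(398²+2000²) = √4158404 ≈ 2039.2, ∠ = arctan(2000/398) ≈ 78.75°
pole (s+2000): 2000 + j2000 → |·| = √(2000²+2000²) = √8000000 ≈ 2828.4, ∠ = arctan(2000/2000) ≈ 45.00°
pole at origin: |s| = 2000, ∠ = 90.00° (in denominator)
|L| = 2 · 2039.2 / 5.6568e+06 ≈ 0.00072097
Gain = 20 log₁₀(0.00072097) ≈ -62.84 dB

-62.8 dB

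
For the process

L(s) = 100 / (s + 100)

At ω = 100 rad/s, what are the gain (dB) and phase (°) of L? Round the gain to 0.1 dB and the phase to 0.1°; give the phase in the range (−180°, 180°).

At s = jω = j100:
pole (s+100): 100 + j100 → |·| = √(100²+100²) = √20000 ≈ 141.42, ∠ = arctan(100/100) ≈ 45.00°
|L| = 100 / 141.42 ≈ 0.70711
Gain = 20 log₁₀(0.70711) ≈ -3.01 dB
∠L = 0.00° − 45.00° = -45.00°

-3.0 dB, -45.0°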